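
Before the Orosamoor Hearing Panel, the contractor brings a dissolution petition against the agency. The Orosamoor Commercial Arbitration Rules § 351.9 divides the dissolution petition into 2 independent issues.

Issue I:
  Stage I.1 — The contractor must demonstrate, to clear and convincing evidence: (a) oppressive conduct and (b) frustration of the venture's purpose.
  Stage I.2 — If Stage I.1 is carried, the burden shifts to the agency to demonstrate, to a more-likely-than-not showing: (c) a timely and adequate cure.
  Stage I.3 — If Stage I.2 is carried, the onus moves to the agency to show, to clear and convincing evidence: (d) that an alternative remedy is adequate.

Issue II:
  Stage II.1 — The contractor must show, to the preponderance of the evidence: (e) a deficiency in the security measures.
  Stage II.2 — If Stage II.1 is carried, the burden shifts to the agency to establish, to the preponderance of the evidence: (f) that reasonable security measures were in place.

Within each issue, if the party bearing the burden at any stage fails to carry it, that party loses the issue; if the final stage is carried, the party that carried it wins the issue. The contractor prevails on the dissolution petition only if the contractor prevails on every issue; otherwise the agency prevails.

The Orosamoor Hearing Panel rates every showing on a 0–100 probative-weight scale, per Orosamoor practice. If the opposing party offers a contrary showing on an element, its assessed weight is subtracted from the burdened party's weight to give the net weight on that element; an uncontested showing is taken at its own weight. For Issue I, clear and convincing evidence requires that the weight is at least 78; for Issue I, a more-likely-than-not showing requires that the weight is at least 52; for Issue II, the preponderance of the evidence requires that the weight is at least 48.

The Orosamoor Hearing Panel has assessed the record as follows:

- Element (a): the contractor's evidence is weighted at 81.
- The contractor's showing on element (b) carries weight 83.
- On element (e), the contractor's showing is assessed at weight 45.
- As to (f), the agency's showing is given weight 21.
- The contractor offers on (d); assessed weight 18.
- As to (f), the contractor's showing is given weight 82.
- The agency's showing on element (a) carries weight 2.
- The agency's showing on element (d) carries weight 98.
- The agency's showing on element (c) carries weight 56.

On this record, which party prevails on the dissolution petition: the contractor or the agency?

agency

— Issue I —
At Stage I.1 the contractor must meet clear and convincing evidence (weight is at least 78): on (a) the weight is 81 less the opposing 2 gives net 79, which does reach 78, so (a) meets the standard; on (b) the weight is 83, which does reach 78, so (b) meets the standard.
  Stage I.1 is satisfied; the onus moves to the agency.
At Stage I.2 the agency must meet a more-likely-than-not showing (weight is at least 52): on (c) the weight is 56, which does reach 52, so (c) meets the standard.
  All elements met. The agency retains the burden for Stage I.3.
At Stage I.3 the agency must meet clear and convincing evidence (weight is at least 78): on (d) the weight is 98 less the opposing 18 gives net 80, ≥ 78, so (d) meets the standard.
  Stage I.3 carried; the final stage is satisfied.
All stages carried — the agency prevails on this issue.
— Issue II —
Stage II.1 — burden on contractor; standard: the preponderance of the evidence (weight is at least 48).
    (e): 45 < 48 [not met]
  The contractor does not carry Stage II.1.
The agency prevails on this issue.
Per-issue: Issue I → agency; Issue II → agency. The contractor must prevail on every issue; overall, the agency prevails.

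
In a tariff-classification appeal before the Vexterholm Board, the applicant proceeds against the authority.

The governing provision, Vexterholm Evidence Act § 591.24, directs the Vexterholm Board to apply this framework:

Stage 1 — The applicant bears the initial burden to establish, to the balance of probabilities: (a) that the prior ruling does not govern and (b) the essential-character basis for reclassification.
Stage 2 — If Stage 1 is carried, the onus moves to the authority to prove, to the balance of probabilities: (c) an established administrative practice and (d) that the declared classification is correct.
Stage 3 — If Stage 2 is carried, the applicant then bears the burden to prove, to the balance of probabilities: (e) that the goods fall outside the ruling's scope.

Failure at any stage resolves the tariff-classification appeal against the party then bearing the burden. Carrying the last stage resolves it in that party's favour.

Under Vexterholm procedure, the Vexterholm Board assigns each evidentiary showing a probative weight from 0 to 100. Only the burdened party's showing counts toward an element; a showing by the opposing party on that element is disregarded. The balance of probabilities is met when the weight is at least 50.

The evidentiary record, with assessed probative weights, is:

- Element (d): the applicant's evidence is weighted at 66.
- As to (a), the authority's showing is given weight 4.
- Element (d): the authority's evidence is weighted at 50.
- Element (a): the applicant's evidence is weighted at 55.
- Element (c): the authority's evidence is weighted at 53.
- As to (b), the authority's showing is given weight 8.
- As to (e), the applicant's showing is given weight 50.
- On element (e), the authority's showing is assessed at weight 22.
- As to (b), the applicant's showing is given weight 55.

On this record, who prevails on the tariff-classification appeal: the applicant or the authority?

applicant

Stage 1 (applicant, the balance of probabilities, weight is at least 50): (a) 55 (authority's 4 disregarded) ≥ 50 — meets; (b) 55 (authority's 8 disregarded) ≥ 50 — meets.
  Stage 1 is satisfied; the onus moves to the authority.
Stage 2 (authority, the balance of probabilities, weight is at least 50): (c) 53 ≥ 50 — meets; (d) 50 (applicant's 66 disregarded) ≥ 50 — meets.
  The authority carries Stage 2; the applicant now bears the burden.
Stage 3 (applicant, the balance of probabilities, weight is at least 50): (e) 50 (authority's 22 disregarded) ≥ 50 — meets.
  Stage 3 carried; the final stage is satisfied.
Every stage carried; the applicant prevails.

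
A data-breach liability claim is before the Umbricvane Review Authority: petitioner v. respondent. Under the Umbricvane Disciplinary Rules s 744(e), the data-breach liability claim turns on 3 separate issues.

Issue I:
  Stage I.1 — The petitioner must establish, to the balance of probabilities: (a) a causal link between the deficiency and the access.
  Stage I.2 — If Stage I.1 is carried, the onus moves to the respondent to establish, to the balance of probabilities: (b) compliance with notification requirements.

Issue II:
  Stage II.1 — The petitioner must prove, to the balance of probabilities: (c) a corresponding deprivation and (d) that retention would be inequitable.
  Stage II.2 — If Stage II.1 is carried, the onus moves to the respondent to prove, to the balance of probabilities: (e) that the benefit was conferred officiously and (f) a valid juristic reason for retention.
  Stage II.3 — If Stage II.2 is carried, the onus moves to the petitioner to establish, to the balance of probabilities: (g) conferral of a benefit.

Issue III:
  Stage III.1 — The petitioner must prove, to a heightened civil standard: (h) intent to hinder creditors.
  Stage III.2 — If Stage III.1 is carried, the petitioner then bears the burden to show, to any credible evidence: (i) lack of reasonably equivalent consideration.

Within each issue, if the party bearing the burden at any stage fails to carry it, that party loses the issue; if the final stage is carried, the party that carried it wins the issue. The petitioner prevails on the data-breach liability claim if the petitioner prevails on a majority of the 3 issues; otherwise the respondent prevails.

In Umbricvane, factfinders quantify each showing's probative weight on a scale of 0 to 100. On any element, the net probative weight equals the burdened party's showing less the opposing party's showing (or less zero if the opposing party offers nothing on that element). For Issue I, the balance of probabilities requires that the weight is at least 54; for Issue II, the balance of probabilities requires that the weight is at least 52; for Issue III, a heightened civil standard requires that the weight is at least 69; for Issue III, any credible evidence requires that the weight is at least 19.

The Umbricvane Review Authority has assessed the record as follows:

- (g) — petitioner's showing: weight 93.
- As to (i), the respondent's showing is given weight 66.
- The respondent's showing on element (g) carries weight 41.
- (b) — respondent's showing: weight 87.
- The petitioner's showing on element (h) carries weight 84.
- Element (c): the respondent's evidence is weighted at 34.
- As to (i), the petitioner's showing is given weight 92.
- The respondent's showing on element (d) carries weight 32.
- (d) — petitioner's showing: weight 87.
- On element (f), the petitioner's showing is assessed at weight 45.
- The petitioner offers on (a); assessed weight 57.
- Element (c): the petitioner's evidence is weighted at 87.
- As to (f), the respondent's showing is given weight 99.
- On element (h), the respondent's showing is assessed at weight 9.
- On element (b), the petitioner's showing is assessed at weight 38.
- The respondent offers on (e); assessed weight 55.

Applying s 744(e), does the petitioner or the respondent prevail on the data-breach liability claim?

— Issue I —
Stage I.1 (petitioner, the balance of probabilities, weight is at least 54): (a) 57 ≥ 54 — meets.
  Stage I.1 carried; the burden shifts to the respondent.
Stage I.2 (respondent, the balance of probabilities, weight is at least 54): (b) net 87−38=49 < 54 — fails.
  The respondent does not carry Stage I.2.
The petitioner prevails on this issue.
— Issue II —
Stage II.1 (petitioner, the balance of probabilities, weight is at least 52): (c) net 87−34=53 ≥ 52 — meets; (d) net 87−32=55 ≥ 52 — meets.
  Stage II.1 carried; the burden shifts to the respondent.
Stage II.2 (respondent, the balance of probabilities, weight is at least 52): (e) 55 ≥ 52 — meets; (f) net 99−45=54 ≥ 52 — meets.
  Stage II.2 is satisfied; the onus moves to the petitioner.
Stage II.3 (petitioner, the balance of probabilities, weight is at least 52): (g) net 93−41=52 ≥ 52 — meets.
  All elements met at the final stage.
All stages carried — the petitioner prevails on this issue.
— Issue III —
Stage III.1 — burden on petitioner; standard: a heightened civil standard (weight is at least 69).
    (h): 84 − 9 = 75 ≥ 69 [met]
  All elements met. The petitioner retains the burden for Stage III.2.
Stage III.2 — burden on petitioner; standard: any credible evidence (weight is at least 19).
    (i): 92 − 66 = 26 ≥ 19 [met]
  Stage III.2 carried; the final stage is satisfied.
All stages carried — the petitioner prevails on this issue.
Per-issue: Issue I → petitioner; Issue II → petitioner; Issue III → petitioner. The petitioner must prevail on a majority of issues; overall, the petitioner prevails.

petitioner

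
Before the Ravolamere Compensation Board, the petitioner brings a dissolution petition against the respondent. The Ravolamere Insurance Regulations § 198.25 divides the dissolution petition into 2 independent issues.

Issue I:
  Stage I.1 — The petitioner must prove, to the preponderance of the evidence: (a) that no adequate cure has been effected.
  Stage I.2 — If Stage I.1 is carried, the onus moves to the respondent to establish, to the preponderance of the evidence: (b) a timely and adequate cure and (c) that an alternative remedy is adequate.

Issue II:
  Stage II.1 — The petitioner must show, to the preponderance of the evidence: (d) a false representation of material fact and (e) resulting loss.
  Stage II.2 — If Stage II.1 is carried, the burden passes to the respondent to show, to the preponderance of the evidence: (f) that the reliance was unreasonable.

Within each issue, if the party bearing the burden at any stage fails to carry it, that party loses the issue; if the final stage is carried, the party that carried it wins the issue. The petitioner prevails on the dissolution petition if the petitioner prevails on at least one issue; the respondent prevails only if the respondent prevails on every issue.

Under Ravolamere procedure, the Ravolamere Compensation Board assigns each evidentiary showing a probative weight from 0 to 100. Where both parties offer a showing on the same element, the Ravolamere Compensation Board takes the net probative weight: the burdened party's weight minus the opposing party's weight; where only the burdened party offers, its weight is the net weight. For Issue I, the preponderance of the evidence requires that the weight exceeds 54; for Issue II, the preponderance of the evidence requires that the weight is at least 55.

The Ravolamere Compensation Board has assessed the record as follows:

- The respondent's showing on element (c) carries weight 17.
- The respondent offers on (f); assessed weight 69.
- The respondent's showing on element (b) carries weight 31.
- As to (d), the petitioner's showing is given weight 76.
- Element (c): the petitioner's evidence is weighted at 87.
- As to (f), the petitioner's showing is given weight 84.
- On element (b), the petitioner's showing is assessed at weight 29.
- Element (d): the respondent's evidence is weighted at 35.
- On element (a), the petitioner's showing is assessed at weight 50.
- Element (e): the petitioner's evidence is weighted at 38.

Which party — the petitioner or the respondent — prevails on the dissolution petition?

respondent

— Issue I —
Stage I.1 (petitioner, the preponderance of the evidence, weight exceeds 54): (a) 50 ≤ 54 — fails.
  Not every element is met, so the petitioner fails to carry Stage I.1.
So the respondent prevails on this issue.
— Issue II —
At Stage II.1 the petitioner must meet the preponderance of the evidence (weight is at least 55): on (d) the weight is 76 less the opposing 35 gives net 41, which does not reach 55, so (d) does not meet the standard; on (e) the weight is 38, which does not reach 55, so (e) does not meet the standard.
  Stage II.1 not carried; the petitioner fails its burden.
So the respondent prevails on this issue.
Per-issue: Issue I → respondent; Issue II → respondent. The petitioner must prevail on at least one issue; overall, the respondent prevails.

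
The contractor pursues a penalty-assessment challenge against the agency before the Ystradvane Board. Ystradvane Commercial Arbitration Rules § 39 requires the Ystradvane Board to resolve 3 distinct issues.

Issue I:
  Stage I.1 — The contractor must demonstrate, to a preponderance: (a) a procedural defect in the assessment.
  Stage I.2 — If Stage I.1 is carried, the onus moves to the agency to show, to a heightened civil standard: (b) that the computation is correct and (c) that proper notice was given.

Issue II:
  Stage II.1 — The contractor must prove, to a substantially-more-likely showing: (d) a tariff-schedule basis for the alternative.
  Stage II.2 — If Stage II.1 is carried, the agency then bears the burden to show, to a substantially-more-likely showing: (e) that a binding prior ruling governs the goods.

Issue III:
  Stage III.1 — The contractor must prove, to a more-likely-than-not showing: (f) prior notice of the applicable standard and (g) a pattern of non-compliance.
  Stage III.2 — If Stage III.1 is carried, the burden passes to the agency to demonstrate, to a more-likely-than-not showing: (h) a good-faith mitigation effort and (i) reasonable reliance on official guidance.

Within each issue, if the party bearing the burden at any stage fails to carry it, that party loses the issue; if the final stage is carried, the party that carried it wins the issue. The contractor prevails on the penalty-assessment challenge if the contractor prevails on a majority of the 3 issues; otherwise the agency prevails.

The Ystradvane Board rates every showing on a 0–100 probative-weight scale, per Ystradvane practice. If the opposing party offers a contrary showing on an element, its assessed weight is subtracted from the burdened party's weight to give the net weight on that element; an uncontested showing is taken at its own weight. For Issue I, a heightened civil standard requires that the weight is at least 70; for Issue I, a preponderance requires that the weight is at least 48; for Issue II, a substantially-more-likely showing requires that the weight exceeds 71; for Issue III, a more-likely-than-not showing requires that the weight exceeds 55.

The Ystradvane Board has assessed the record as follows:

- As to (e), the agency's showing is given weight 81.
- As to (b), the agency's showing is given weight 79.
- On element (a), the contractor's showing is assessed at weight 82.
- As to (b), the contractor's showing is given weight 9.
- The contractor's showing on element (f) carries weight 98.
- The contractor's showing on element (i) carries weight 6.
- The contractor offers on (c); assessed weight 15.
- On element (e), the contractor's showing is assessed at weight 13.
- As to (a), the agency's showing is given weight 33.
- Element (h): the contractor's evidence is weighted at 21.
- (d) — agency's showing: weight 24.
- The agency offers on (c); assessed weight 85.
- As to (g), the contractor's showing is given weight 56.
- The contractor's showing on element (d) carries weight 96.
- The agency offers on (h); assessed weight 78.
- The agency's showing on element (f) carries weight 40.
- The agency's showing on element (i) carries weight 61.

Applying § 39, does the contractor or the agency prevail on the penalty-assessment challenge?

contractor

— Issue I —
Stage I.1 (contractor, a preponderance, weight is at least 48): (a) net 82−33=49 ≥ 48 — meets.
  Stage I.1 carried; the burden shifts to the agency.
Stage I.2 (agency, a heightened civil standard, weight is at least 70): (b) net 79−9=70 ≥ 70 — meets; (c) net 85−15=70 ≥ 70 — meets.
  All elements met at the final stage.
All stages carried — the agency prevails on this issue.
— Issue II —
At Stage II.1 the contractor must meet a substantially-more-likely showing (weight exceeds 71): on (d) the weight is 96 less the opposing 24 gives net 72, > 71, so (d) meets the standard.
  Stage II.1 is satisfied; the onus moves to the agency.
At Stage II.2 the agency must meet a substantially-more-likely showing (weight exceeds 71): on (e) the weight is 81 less the opposing 13 gives net 68, ≤ 71, so (e) does not meet the standard.
  Stage II.2 not carried; the agency fails its burden.
So the contractor prevails on this issue.
— Issue III —
Stage III.1 — burden on contractor; standard: a more-likely-than-not showing (weight exceeds 55).
    (f): 98 − 40 = 58 > 55 [met]
    (g): 56 > 55 [met]
  The contractor carries Stage III.1; the agency now bears the burden.
Stage III.2 — burden on agency; standard: a more-likely-than-not showing (weight exceeds 55).
    (h): 78 − 21 = 57 > 55 [met]
    (i): 61 − 6 = 55 ≤ 55 [not met]
  The agency does not carry Stage III.2.
The contractor prevails on this issue.
Per-issue: Issue I → agency; Issue II → contractor; Issue III → contractor. The contractor must prevail on a majority of issues; overall, the contractor prevails.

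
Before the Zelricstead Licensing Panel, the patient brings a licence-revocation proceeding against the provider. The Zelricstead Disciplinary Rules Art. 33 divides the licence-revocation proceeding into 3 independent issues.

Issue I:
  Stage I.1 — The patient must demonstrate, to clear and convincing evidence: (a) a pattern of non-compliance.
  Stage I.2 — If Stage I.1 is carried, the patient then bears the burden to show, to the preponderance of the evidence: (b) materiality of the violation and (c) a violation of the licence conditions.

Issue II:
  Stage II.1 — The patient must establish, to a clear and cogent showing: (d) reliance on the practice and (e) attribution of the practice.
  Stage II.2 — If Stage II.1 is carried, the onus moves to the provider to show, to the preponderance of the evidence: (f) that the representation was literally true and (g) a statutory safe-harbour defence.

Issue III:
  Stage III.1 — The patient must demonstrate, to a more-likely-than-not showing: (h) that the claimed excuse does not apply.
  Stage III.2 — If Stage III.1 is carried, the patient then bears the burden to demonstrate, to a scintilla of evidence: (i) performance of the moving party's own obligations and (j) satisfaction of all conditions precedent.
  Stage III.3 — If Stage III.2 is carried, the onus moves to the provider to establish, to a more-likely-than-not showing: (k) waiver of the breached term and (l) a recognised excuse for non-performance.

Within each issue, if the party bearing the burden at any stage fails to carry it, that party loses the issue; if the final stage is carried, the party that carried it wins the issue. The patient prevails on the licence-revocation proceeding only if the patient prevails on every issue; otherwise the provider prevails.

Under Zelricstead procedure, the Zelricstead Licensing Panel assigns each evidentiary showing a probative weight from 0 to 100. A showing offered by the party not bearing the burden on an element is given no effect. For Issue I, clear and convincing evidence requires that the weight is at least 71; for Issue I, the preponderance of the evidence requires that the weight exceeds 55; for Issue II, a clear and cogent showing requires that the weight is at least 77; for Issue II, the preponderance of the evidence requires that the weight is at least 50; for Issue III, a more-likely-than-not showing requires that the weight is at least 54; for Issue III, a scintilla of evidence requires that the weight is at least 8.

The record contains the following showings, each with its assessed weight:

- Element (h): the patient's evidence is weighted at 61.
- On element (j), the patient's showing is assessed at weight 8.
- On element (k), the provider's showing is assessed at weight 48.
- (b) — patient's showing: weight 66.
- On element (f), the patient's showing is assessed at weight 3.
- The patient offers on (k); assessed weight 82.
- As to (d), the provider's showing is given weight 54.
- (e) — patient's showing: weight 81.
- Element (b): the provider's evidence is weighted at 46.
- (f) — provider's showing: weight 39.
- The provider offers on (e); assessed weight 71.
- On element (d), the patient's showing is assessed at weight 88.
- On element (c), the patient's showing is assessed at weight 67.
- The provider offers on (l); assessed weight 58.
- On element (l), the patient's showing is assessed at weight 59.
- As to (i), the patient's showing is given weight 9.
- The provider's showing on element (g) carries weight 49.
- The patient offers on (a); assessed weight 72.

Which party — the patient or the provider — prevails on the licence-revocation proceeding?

— Issue I —
Stage I.1 (patient, clear and convincing evidence, weight is at least 71): (a) 72 ≥ 71 — meets.
  Stage I.1 is satisfied; the patient continues to bear the burden.
Stage I.2 (patient, the preponderance of the evidence, weight exceeds 55): (b) 66 (provider's 46 disregarded) > 55 — meets; (c) 67 > 55 — meets.
  Stage I.2 carried; the final stage is satisfied.
With every stage satisfied, the patient prevails on this issue.
— Issue II —
Stage II.1 (patient, a clear and cogent showing, weight is at least 77): (d) 88 (provider's 54 disregarded) ≥ 77 — meets; (e) 81 (provider's 71 disregarded) ≥ 77 — meets.
  The patient carries Stage II.1; the provider now bears the burden.
Stage II.2 (provider, the preponderance of the evidence, weight is at least 50): (f) 39 (patient's 3 disregarded) < 50 — fails; (g) 49 < 50 — fails.
  Not every element is met, so the provider fails to carry Stage II.2.
The patient prevails on this issue.
— Issue III —
Stage III.1 (patient, a more-likely-than-not showing, weight is at least 54): (h) 61 ≥ 54 — meets.
  All elements met. The patient retains the burden for Stage III.2.
Stage III.2 (patient, a scintilla of evidence, weight is at least 8): (i) 9 ≥ 8 — meets; (j) 8 ≥ 8 — meets.
  Stage III.2 is satisfied; the onus moves to the provider.
Stage III.3 (provider, a more-likely-than-not showing, weight is at least 54): (k) 48 (patient's 82 disregarded) < 54 — fails; (l) 58 (patient's 59 disregarded) ≥ 54 — meets.
  The provider does not carry Stage III.3.
The patient prevails on this issue.
Per-issue: Issue I → patient; Issue II → patient; Issue III → patient. The patient must prevail on every issue; overall, the patient prevails.

patient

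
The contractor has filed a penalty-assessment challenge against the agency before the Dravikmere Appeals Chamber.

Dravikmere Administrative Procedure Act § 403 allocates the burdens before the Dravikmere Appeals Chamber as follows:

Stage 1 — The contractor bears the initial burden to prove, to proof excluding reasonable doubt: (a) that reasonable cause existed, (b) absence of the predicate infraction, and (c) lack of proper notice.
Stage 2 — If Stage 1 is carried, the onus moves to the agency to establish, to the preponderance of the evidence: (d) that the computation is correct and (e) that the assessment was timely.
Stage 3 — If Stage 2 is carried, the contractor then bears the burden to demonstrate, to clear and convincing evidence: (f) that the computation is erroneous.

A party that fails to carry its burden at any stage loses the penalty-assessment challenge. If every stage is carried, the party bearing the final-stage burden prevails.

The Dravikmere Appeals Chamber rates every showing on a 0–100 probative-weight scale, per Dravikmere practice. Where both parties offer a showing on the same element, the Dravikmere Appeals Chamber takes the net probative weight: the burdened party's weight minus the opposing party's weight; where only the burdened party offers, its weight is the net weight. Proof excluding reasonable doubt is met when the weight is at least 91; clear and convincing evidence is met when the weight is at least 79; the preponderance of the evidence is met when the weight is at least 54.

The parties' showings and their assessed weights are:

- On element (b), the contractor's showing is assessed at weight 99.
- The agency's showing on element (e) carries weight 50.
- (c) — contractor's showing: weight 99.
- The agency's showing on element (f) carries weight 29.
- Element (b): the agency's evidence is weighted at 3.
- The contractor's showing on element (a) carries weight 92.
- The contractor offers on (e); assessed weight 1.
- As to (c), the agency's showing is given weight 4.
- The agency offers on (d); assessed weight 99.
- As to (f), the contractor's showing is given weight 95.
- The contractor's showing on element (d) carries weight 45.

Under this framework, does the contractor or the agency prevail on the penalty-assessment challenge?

contractor

At Stage 1 the contractor must meet proof excluding reasonable doubt (weight is at least 91): on (a) the weight is 92, which does reach 91, so (a) meets the standard; on (b) the weight is 99 less the opposing 3 gives net 96, ≥ 91, so (b) meets the standard; on (c) the weight is 99 less the opposing 4 gives net 95, which does reach 91, so (c) meets the standard.
  Stage 1 is satisfied; the onus moves to the agency.
At Stage 2 the agency must meet the preponderance of the evidence (weight is at least 54): on (d) the weight is 99 less the opposing 45 gives net 54, which does reach 54, so (d) meets the standard; on (e) the weight is 50 less the opposing 1 gives net 49, which does not reach 54, so (e) does not meet the standard.
  Stage 2 not carried; the agency fails its burden.
The contractor prevails.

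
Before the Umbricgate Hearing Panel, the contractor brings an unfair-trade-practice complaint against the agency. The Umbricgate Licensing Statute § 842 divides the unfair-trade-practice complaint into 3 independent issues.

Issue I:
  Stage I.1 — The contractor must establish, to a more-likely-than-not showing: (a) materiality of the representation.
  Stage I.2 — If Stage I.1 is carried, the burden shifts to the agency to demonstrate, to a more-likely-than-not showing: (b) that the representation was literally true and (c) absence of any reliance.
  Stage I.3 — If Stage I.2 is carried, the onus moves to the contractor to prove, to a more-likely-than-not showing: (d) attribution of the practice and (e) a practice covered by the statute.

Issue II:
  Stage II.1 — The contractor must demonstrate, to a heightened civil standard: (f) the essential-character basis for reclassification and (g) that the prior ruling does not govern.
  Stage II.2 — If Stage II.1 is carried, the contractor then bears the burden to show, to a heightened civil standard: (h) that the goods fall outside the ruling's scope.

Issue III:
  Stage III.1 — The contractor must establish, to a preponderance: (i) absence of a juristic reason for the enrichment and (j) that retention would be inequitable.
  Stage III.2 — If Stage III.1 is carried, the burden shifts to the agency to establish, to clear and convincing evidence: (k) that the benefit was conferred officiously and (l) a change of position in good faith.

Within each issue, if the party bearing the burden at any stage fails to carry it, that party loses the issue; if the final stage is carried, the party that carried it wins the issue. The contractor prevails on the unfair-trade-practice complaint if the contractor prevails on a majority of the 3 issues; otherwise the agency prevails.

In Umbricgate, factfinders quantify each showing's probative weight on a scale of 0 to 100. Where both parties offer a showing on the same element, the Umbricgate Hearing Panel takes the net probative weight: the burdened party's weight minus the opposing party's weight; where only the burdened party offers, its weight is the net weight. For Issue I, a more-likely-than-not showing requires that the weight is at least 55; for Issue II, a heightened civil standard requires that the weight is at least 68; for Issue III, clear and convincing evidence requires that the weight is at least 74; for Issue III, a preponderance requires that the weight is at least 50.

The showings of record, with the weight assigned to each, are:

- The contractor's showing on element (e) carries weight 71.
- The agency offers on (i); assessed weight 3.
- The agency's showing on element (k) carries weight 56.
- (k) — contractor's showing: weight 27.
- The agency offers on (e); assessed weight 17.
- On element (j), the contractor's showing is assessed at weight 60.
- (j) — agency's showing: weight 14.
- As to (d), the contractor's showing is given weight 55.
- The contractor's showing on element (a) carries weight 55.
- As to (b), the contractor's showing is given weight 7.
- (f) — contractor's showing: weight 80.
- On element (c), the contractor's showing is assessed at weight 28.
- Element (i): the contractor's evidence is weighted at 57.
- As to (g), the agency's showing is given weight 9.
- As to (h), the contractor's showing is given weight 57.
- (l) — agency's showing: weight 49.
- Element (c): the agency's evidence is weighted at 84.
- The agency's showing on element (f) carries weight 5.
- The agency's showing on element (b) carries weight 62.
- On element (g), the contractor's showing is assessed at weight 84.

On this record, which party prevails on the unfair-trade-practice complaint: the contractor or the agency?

— Issue I —
Stage I.1 (contractor, a more-likely-than-not showing, weight is at least 55): (a) 55 ≥ 55 — meets.
  Stage I.1 is satisfied; the onus moves to the agency.
Stage I.2 (agency, a more-likely-than-not showing, weight is at least 55): (b) net 62−7=55 ≥ 55 — meets; (c) net 84−28=56 ≥ 55 — meets.
  Stage I.2 is satisfied; the onus moves to the contractor.
Stage I.3 (contractor, a more-likely-than-not showing, weight is at least 55): (d) 55 ≥ 55 — meets; (e) net 71−17=54 < 55 — fails.
  Not every element is met, so the contractor fails to carry Stage I.3.
The agency prevails on this issue.
— Issue II —
At Stage II.1 the contractor must meet a heightened civil standard (weight is at least 68): on (f) the weight is 80 less the opposing 5 gives net 75, ≥ 68, so (f) meets the standard; on (g) the weight is 84 less the opposing 9 gives net 75, ≥ 68, so (g) meets the standard.
  Stage II.1 carried; the burden remains with the contractor.
At Stage II.2 the contractor must meet a heightened civil standard (weight is at least 68): on (h) the weight is 57, < 68, so (h) does not meet the standard.
  The contractor does not carry Stage II.2.
So the agency prevails on this issue.
— Issue III —
Stage III.1 — burden on contractor; standard: a preponderance (weight is at least 50).
    (i): 57 − 3 = 54 ≥ 50 [met]
    (j): 60 − 14 = 46 < 50 [not met]
  Stage III.1 not carried; the contractor fails its burden.
The analysis ends at Stage III.1; the agency prevails on this issue.
Per-issue: Issue I → agency; Issue II → agency; Issue III → agency. The contractor must prevail on a majority of issues; overall, the agency prevails.

agency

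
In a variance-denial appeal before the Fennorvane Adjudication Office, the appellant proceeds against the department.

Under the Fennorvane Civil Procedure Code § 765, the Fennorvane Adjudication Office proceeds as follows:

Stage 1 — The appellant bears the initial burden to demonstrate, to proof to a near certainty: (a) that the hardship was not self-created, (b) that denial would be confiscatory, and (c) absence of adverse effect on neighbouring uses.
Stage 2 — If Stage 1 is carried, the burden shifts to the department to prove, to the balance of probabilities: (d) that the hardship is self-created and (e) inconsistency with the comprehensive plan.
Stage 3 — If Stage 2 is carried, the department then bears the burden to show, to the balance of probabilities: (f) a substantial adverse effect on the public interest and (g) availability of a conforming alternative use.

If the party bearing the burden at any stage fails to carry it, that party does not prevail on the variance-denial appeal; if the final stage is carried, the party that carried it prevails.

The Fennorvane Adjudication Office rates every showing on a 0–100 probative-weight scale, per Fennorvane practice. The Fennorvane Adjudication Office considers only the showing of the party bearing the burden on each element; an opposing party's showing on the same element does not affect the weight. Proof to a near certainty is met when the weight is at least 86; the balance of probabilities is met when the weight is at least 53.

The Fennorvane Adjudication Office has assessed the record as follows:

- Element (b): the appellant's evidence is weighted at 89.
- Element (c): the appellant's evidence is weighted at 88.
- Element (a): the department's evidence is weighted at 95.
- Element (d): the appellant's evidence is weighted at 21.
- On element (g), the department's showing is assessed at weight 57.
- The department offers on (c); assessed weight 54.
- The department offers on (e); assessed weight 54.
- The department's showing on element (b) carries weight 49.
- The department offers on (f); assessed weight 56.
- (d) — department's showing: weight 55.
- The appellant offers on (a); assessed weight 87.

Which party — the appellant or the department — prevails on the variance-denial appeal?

department

At Stage 1 the appellant must meet proof to a near certainty (weight is at least 86): on (a) the weight is 87 (the department's 95 is given no effect), ≥ 86, so (a) meets the standard; on (b) the weight is 89 (the department's 49 is given no effect), which does reach 86, so (b) meets the standard; on (c) the weight is 88 (the department's 54 is given no effect), ≥ 86, so (c) meets the standard.
  All elements met. The burden passes to the department.
At Stage 2 the department must meet the balance of probabilities (weight is at least 53): on (d) the weight is 55 (the appellant's 21 is given no effect), which does reach 53, so (d) meets the standard; on (e) the weight is 54, which does reach 53, so (e) meets the standard.
  All elements met. The department retains the burden for Stage 3.
At Stage 3 the department must meet the balance of probabilities (weight is at least 53): on (f) the weight is 56, which does reach 53, so (f) meets the standard; on (g) the weight is 57, which does reach 53, so (g) meets the standard.
  Stage 3 carried; the final stage is satisfied.
Every stage carried; the department prevails.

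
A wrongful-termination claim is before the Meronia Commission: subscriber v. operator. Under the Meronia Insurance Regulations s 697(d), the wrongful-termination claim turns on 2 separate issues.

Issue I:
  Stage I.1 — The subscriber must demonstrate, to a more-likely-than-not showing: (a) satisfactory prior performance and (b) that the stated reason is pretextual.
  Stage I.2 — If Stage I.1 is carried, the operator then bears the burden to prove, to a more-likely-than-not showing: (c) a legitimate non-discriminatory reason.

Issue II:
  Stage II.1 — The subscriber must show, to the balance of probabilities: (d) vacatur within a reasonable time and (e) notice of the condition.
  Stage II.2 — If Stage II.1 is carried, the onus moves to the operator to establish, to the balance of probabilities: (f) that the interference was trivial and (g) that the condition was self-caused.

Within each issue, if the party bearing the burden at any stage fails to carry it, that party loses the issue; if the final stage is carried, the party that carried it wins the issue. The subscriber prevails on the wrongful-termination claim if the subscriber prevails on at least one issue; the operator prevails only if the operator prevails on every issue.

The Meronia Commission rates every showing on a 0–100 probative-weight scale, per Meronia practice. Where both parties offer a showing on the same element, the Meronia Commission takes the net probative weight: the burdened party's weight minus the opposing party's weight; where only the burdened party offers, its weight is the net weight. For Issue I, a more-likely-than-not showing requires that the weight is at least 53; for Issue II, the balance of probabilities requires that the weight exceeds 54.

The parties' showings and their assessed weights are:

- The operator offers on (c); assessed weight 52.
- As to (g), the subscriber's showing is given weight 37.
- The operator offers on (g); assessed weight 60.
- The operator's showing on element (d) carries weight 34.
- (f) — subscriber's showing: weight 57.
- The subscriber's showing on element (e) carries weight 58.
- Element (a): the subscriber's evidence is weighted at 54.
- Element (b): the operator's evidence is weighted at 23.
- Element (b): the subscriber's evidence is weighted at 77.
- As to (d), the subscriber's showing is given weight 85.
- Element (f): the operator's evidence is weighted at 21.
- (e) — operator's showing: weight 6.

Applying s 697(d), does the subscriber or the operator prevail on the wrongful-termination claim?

— Issue I —
At Stage I.1 the subscriber must meet a more-likely-than-not showing (weight is at least 53): on (a) the weight is 54, which does reach 53, so (a) meets the standard; on (b) the weight is 77 less the opposing 23 gives net 54, ≥ 53, so (b) meets the standard.
  Stage I.1 carried; the burden shifts to the operator.
At Stage I.2 the operator must meet a more-likely-than-not showing (weight is at least 53): on (c) the weight is 52, which does not reach 53, so (c) does not meet the standard.
  The operator does not carry Stage I.2.
So the subscriber prevails on this issue.
— Issue II —
Stage II.1 — burden on subscriber; standard: the balance of probabilities (weight exceeds 54).
    (d): 85 − 34 = 51 ≤ 54 [not met]
    (e): 58 − 6 = 52 ≤ 54 [not met]
  Not every element is met, so the subscriber fails to carry Stage II.1.
So the operator prevails on this issue.
Per-issue: Issue I → subscriber; Issue II → operator. The subscriber must prevail on at least one issue; overall, the subscriber prevails.

subscriber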